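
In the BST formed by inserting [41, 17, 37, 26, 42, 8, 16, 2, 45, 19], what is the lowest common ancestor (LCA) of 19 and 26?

Tree insertion order: [41, 17, 37, 26, 42, 8, 16, 2, 45, 19]
Tree (level-order array): [41, 17, 42, 8, 37, None, 45, 2, 16, 26, None, None, None, None, None, None, None, 19]
In a BST, the LCA of p=19, q=26 is the first node v on the
root-to-leaf path with p <= v <= q (go left if both < v, right if both > v).
Walk from root:
  at 41: both 19 and 26 < 41, go left
  at 17: both 19 and 26 > 17, go right
  at 37: both 19 and 26 < 37, go left
  at 26: 19 <= 26 <= 26, this is the LCA
LCA = 26


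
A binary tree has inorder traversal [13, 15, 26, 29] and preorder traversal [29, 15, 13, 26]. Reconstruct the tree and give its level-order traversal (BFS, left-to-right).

Inorder:  [13, 15, 26, 29]
Preorder: [29, 15, 13, 26]
Algorithm: preorder visits root first, so consume preorder in order;
for each root, split the current inorder slice at that value into
left-subtree inorder and right-subtree inorder, then recurse.
Recursive splits:
  root=29; inorder splits into left=[13, 15, 26], right=[]
  root=15; inorder splits into left=[13], right=[26]
  root=13; inorder splits into left=[], right=[]
  root=26; inorder splits into left=[], right=[]
Reconstructed level-order: [29, 15, 13, 26]


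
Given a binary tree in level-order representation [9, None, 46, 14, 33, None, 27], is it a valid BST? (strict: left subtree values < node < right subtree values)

Level-order array: [9, None, 46, 14, 33, None, 27]
Validate using subtree bounds (lo, hi): at each node, require lo < value < hi,
then recurse left with hi=value and right with lo=value.
Preorder trace (stopping at first violation):
  at node 9 with bounds (-inf, +inf): OK
  at node 46 with bounds (9, +inf): OK
  at node 14 with bounds (9, 46): OK
  at node 27 with bounds (14, 46): OK
  at node 33 with bounds (46, +inf): VIOLATION
Node 33 violates its bound: not (46 < 33 < +inf).
Result: Not a valid BST


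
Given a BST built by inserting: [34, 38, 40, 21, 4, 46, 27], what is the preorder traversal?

Tree insertion order: [34, 38, 40, 21, 4, 46, 27]
Tree (level-order array): [34, 21, 38, 4, 27, None, 40, None, None, None, None, None, 46]
Preorder traversal: [34, 21, 4, 27, 38, 40, 46]


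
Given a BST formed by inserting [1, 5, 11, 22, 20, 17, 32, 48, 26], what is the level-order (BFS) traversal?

Tree insertion order: [1, 5, 11, 22, 20, 17, 32, 48, 26]
Tree (level-order array): [1, None, 5, None, 11, None, 22, 20, 32, 17, None, 26, 48]
BFS from the root, enqueuing left then right child of each popped node:
  queue [1] -> pop 1, enqueue [5], visited so far: [1]
  queue [5] -> pop 5, enqueue [11], visited so far: [1, 5]
  queue [11] -> pop 11, enqueue [22], visited so far: [1, 5, 11]
  queue [22] -> pop 22, enqueue [20, 32], visited so far: [1, 5, 11, 22]
  queue [20, 32] -> pop 20, enqueue [17], visited so far: [1, 5, 11, 22, 20]
  queue [32, 17] -> pop 32, enqueue [26, 48], visited so far: [1, 5, 11, 22, 20, 32]
  queue [17, 26, 48] -> pop 17, enqueue [none], visited so far: [1, 5, 11, 22, 20, 32, 17]
  queue [26, 48] -> pop 26, enqueue [none], visited so far: [1, 5, 11, 22, 20, 32, 17, 26]
  queue [48] -> pop 48, enqueue [none], visited so far: [1, 5, 11, 22, 20, 32, 17, 26, 48]
Result: [1, 5, 11, 22, 20, 32, 17, 26, 48]


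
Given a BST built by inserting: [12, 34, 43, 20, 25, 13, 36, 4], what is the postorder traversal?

Tree insertion order: [12, 34, 43, 20, 25, 13, 36, 4]
Tree (level-order array): [12, 4, 34, None, None, 20, 43, 13, 25, 36]
Postorder traversal: [4, 13, 25, 20, 36, 43, 34, 12]


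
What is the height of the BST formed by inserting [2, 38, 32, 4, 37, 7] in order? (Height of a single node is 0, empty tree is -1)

Insertion order: [2, 38, 32, 4, 37, 7]
Tree (level-order array): [2, None, 38, 32, None, 4, 37, None, 7]
Compute height bottom-up (empty subtree = -1):
  height(7) = 1 + max(-1, -1) = 0
  height(4) = 1 + max(-1, 0) = 1
  height(37) = 1 + max(-1, -1) = 0
  height(32) = 1 + max(1, 0) = 2
  height(38) = 1 + max(2, -1) = 3
  height(2) = 1 + max(-1, 3) = 4
Height = 4


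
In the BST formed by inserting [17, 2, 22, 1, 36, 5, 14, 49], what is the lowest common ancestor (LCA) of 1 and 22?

Tree insertion order: [17, 2, 22, 1, 36, 5, 14, 49]
Tree (level-order array): [17, 2, 22, 1, 5, None, 36, None, None, None, 14, None, 49]
In a BST, the LCA of p=1, q=22 is the first node v on the
root-to-leaf path with p <= v <= q (go left if both < v, right if both > v).
Walk from root:
  at 17: 1 <= 17 <= 22, this is the LCA
LCA = 17


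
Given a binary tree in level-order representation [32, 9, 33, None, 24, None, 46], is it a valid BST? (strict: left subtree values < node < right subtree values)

Level-order array: [32, 9, 33, None, 24, None, 46]
Validate using subtree bounds (lo, hi): at each node, require lo < value < hi,
then recurse left with hi=value and right with lo=value.
Preorder trace (stopping at first violation):
  at node 32 with bounds (-inf, +inf): OK
  at node 9 with bounds (-inf, 32): OK
  at node 24 with bounds (9, 32): OK
  at node 33 with bounds (32, +inf): OK
  at node 46 with bounds (33, +inf): OK
No violation found at any node.
Result: Valid BST


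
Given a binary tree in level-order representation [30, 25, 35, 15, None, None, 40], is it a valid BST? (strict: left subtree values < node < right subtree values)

Level-order array: [30, 25, 35, 15, None, None, 40]
Validate using subtree bounds (lo, hi): at each node, require lo < value < hi,
then recurse left with hi=value and right with lo=value.
Preorder trace (stopping at first violation):
  at node 30 with bounds (-inf, +inf): OK
  at node 25 with bounds (-inf, 30): OK
  at node 15 with bounds (-inf, 25): OK
  at node 35 with bounds (30, +inf): OK
  at node 40 with bounds (35, +inf): OK
No violation found at any node.
Result: Valid BST


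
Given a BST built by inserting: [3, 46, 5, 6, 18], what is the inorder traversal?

Tree insertion order: [3, 46, 5, 6, 18]
Tree (level-order array): [3, None, 46, 5, None, None, 6, None, 18]
Inorder traversal: [3, 5, 6, 18, 46]


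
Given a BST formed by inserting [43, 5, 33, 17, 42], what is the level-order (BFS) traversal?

Tree insertion order: [43, 5, 33, 17, 42]
Tree (level-order array): [43, 5, None, None, 33, 17, 42]
BFS from the root, enqueuing left then right child of each popped node:
  queue [43] -> pop 43, enqueue [5], visited so far: [43]
  queue [5] -> pop 5, enqueue [33], visited so far: [43, 5]
  queue [33] -> pop 33, enqueue [17, 42], visited so far: [43, 5, 33]
  queue [17, 42] -> pop 17, enqueue [none], visited so far: [43, 5, 33, 17]
  queue [42] -> pop 42, enqueue [none], visited so far: [43, 5, 33, 17, 42]
Result: [43, 5, 33, 17, 42]


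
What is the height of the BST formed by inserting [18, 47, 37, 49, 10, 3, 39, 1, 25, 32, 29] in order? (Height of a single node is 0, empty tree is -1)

Insertion order: [18, 47, 37, 49, 10, 3, 39, 1, 25, 32, 29]
Tree (level-order array): [18, 10, 47, 3, None, 37, 49, 1, None, 25, 39, None, None, None, None, None, 32, None, None, 29]
Compute height bottom-up (empty subtree = -1):
  height(1) = 1 + max(-1, -1) = 0
  height(3) = 1 + max(0, -1) = 1
  height(10) = 1 + max(1, -1) = 2
  height(29) = 1 + max(-1, -1) = 0
  height(32) = 1 + max(0, -1) = 1
  height(25) = 1 + max(-1, 1) = 2
  height(39) = 1 + max(-1, -1) = 0
  height(37) = 1 + max(2, 0) = 3
  height(49) = 1 + max(-1, -1) = 0
  height(47) = 1 + max(3, 0) = 4
  height(18) = 1 + max(2, 4) = 5
Height = 5


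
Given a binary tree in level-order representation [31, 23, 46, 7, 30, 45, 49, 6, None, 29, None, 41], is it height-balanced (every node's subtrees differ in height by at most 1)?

Tree (level-order array): [31, 23, 46, 7, 30, 45, 49, 6, None, 29, None, 41]
Definition: a tree is height-balanced if, at every node, |h(left) - h(right)| <= 1 (empty subtree has height -1).
Bottom-up per-node check:
  node 6: h_left=-1, h_right=-1, diff=0 [OK], height=0
  node 7: h_left=0, h_right=-1, diff=1 [OK], height=1
  node 29: h_left=-1, h_right=-1, diff=0 [OK], height=0
  node 30: h_left=0, h_right=-1, diff=1 [OK], height=1
  node 23: h_left=1, h_right=1, diff=0 [OK], height=2
  node 41: h_left=-1, h_right=-1, diff=0 [OK], height=0
  node 45: h_left=0, h_right=-1, diff=1 [OK], height=1
  node 49: h_left=-1, h_right=-1, diff=0 [OK], height=0
  node 46: h_left=1, h_right=0, diff=1 [OK], height=2
  node 31: h_left=2, h_right=2, diff=0 [OK], height=3
All nodes satisfy the balance condition.
Result: Balanced


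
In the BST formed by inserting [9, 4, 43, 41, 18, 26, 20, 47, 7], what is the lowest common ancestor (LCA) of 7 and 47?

Tree insertion order: [9, 4, 43, 41, 18, 26, 20, 47, 7]
Tree (level-order array): [9, 4, 43, None, 7, 41, 47, None, None, 18, None, None, None, None, 26, 20]
In a BST, the LCA of p=7, q=47 is the first node v on the
root-to-leaf path with p <= v <= q (go left if both < v, right if both > v).
Walk from root:
  at 9: 7 <= 9 <= 47, this is the LCA
LCA = 9


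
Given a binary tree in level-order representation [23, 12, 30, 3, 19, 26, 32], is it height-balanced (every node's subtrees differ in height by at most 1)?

Tree (level-order array): [23, 12, 30, 3, 19, 26, 32]
Definition: a tree is height-balanced if, at every node, |h(left) - h(right)| <= 1 (empty subtree has height -1).
Bottom-up per-node check:
  node 3: h_left=-1, h_right=-1, diff=0 [OK], height=0
  node 19: h_left=-1, h_right=-1, diff=0 [OK], height=0
  node 12: h_left=0, h_right=0, diff=0 [OK], height=1
  node 26: h_left=-1, h_right=-1, diff=0 [OK], height=0
  node 32: h_left=-1, h_right=-1, diff=0 [OK], height=0
  node 30: h_left=0, h_right=0, diff=0 [OK], height=1
  node 23: h_left=1, h_right=1, diff=0 [OK], height=2
All nodes satisfy the balance condition.
Result: Balanced


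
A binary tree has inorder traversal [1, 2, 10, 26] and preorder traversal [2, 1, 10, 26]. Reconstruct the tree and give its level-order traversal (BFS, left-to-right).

Inorder:  [1, 2, 10, 26]
Preorder: [2, 1, 10, 26]
Algorithm: preorder visits root first, so consume preorder in order;
for each root, split the current inorder slice at that value into
left-subtree inorder and right-subtree inorder, then recurse.
Recursive splits:
  root=2; inorder splits into left=[1], right=[10, 26]
  root=1; inorder splits into left=[], right=[]
  root=10; inorder splits into left=[], right=[26]
  root=26; inorder splits into left=[], right=[]
Reconstructed level-order: [2, 1, 10, 26]


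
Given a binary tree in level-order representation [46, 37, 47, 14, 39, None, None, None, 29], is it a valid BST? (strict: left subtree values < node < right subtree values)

Level-order array: [46, 37, 47, 14, 39, None, None, None, 29]
Validate using subtree bounds (lo, hi): at each node, require lo < value < hi,
then recurse left with hi=value and right with lo=value.
Preorder trace (stopping at first violation):
  at node 46 with bounds (-inf, +inf): OK
  at node 37 with bounds (-inf, 46): OK
  at node 14 with bounds (-inf, 37): OK
  at node 29 with bounds (14, 37): OK
  at node 39 with bounds (37, 46): OK
  at node 47 with bounds (46, +inf): OK
No violation found at any node.
Result: Valid BST


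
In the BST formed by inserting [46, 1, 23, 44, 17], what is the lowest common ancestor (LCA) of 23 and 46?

Tree insertion order: [46, 1, 23, 44, 17]
Tree (level-order array): [46, 1, None, None, 23, 17, 44]
In a BST, the LCA of p=23, q=46 is the first node v on the
root-to-leaf path with p <= v <= q (go left if both < v, right if both > v).
Walk from root:
  at 46: 23 <= 46 <= 46, this is the LCA
LCA = 46


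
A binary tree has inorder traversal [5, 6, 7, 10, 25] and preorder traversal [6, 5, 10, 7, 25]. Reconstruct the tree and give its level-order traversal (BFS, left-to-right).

Inorder:  [5, 6, 7, 10, 25]
Preorder: [6, 5, 10, 7, 25]
Algorithm: preorder visits root first, so consume preorder in order;
for each root, split the current inorder slice at that value into
left-subtree inorder and right-subtree inorder, then recurse.
Recursive splits:
  root=6; inorder splits into left=[5], right=[7, 10, 25]
  root=5; inorder splits into left=[], right=[]
  root=10; inorder splits into left=[7], right=[25]
  root=7; inorder splits into left=[], right=[]
  root=25; inorder splits into left=[], right=[]
Reconstructed level-order: [6, 5, 10, 7, 25]


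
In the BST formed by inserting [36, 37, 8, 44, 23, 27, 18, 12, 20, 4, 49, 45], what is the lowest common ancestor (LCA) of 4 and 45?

Tree insertion order: [36, 37, 8, 44, 23, 27, 18, 12, 20, 4, 49, 45]
Tree (level-order array): [36, 8, 37, 4, 23, None, 44, None, None, 18, 27, None, 49, 12, 20, None, None, 45]
In a BST, the LCA of p=4, q=45 is the first node v on the
root-to-leaf path with p <= v <= q (go left if both < v, right if both > v).
Walk from root:
  at 36: 4 <= 36 <= 45, this is the LCA
LCA = 36


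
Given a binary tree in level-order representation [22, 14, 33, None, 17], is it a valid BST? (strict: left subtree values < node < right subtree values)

Level-order array: [22, 14, 33, None, 17]
Validate using subtree bounds (lo, hi): at each node, require lo < value < hi,
then recurse left with hi=value and right with lo=value.
Preorder trace (stopping at first violation):
  at node 22 with bounds (-inf, +inf): OK
  at node 14 with bounds (-inf, 22): OK
  at node 17 with bounds (14, 22): OK
  at node 33 with bounds (22, +inf): OK
No violation found at any node.
Result: Valid BST


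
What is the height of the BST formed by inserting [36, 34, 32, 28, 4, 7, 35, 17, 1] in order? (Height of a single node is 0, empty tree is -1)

Insertion order: [36, 34, 32, 28, 4, 7, 35, 17, 1]
Tree (level-order array): [36, 34, None, 32, 35, 28, None, None, None, 4, None, 1, 7, None, None, None, 17]
Compute height bottom-up (empty subtree = -1):
  height(1) = 1 + max(-1, -1) = 0
  height(17) = 1 + max(-1, -1) = 0
  height(7) = 1 + max(-1, 0) = 1
  height(4) = 1 + max(0, 1) = 2
  height(28) = 1 + max(2, -1) = 3
  height(32) = 1 + max(3, -1) = 4
  height(35) = 1 + max(-1, -1) = 0
  height(34) = 1 + max(4, 0) = 5
  height(36) = 1 + max(5, -1) = 6
Height = 6


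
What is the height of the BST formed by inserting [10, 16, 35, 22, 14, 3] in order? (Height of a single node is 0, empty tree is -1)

Insertion order: [10, 16, 35, 22, 14, 3]
Tree (level-order array): [10, 3, 16, None, None, 14, 35, None, None, 22]
Compute height bottom-up (empty subtree = -1):
  height(3) = 1 + max(-1, -1) = 0
  height(14) = 1 + max(-1, -1) = 0
  height(22) = 1 + max(-1, -1) = 0
  height(35) = 1 + max(0, -1) = 1
  height(16) = 1 + max(0, 1) = 2
  height(10) = 1 + max(0, 2) = 3
Height = 3


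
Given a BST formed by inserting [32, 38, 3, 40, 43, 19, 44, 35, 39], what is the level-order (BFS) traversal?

Tree insertion order: [32, 38, 3, 40, 43, 19, 44, 35, 39]
Tree (level-order array): [32, 3, 38, None, 19, 35, 40, None, None, None, None, 39, 43, None, None, None, 44]
BFS from the root, enqueuing left then right child of each popped node:
  queue [32] -> pop 32, enqueue [3, 38], visited so far: [32]
  queue [3, 38] -> pop 3, enqueue [19], visited so far: [32, 3]
  queue [38, 19] -> pop 38, enqueue [35, 40], visited so far: [32, 3, 38]
  queue [19, 35, 40] -> pop 19, enqueue [none], visited so far: [32, 3, 38, 19]
  queue [35, 40] -> pop 35, enqueue [none], visited so far: [32, 3, 38, 19, 35]
  queue [40] -> pop 40, enqueue [39, 43], visited so far: [32, 3, 38, 19, 35, 40]
  queue [39, 43] -> pop 39, enqueue [none], visited so far: [32, 3, 38, 19, 35, 40, 39]
  queue [43] -> pop 43, enqueue [44], visited so far: [32, 3, 38, 19, 35, 40, 39, 43]
  queue [44] -> pop 44, enqueue [none], visited so far: [32, 3, 38, 19, 35, 40, 39, 43, 44]
Result: [32, 3, 38, 19, 35, 40, 39, 43, 44]


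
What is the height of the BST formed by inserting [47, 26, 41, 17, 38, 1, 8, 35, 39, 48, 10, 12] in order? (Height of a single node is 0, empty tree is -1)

Insertion order: [47, 26, 41, 17, 38, 1, 8, 35, 39, 48, 10, 12]
Tree (level-order array): [47, 26, 48, 17, 41, None, None, 1, None, 38, None, None, 8, 35, 39, None, 10, None, None, None, None, None, 12]
Compute height bottom-up (empty subtree = -1):
  height(12) = 1 + max(-1, -1) = 0
  height(10) = 1 + max(-1, 0) = 1
  height(8) = 1 + max(-1, 1) = 2
  height(1) = 1 + max(-1, 2) = 3
  height(17) = 1 + max(3, -1) = 4
  height(35) = 1 + max(-1, -1) = 0
  height(39) = 1 + max(-1, -1) = 0
  height(38) = 1 + max(0, 0) = 1
  height(41) = 1 + max(1, -1) = 2
  height(26) = 1 + max(4, 2) = 5
  height(48) = 1 + max(-1, -1) = 0
  height(47) = 1 + max(5, 0) = 6
Height = 6


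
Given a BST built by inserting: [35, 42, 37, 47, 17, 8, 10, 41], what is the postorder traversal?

Tree insertion order: [35, 42, 37, 47, 17, 8, 10, 41]
Tree (level-order array): [35, 17, 42, 8, None, 37, 47, None, 10, None, 41]
Postorder traversal: [10, 8, 17, 41, 37, 47, 42, 35]


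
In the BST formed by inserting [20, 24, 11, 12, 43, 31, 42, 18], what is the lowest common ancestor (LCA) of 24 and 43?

Tree insertion order: [20, 24, 11, 12, 43, 31, 42, 18]
Tree (level-order array): [20, 11, 24, None, 12, None, 43, None, 18, 31, None, None, None, None, 42]
In a BST, the LCA of p=24, q=43 is the first node v on the
root-to-leaf path with p <= v <= q (go left if both < v, right if both > v).
Walk from root:
  at 20: both 24 and 43 > 20, go right
  at 24: 24 <= 24 <= 43, this is the LCA
LCA = 24


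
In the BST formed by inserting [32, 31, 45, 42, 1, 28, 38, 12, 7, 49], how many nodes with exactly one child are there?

Tree built from: [32, 31, 45, 42, 1, 28, 38, 12, 7, 49]
Tree (level-order array): [32, 31, 45, 1, None, 42, 49, None, 28, 38, None, None, None, 12, None, None, None, 7]
Rule: These are nodes with exactly 1 non-null child.
Per-node child counts:
  node 32: 2 child(ren)
  node 31: 1 child(ren)
  node 1: 1 child(ren)
  node 28: 1 child(ren)
  node 12: 1 child(ren)
  node 7: 0 child(ren)
  node 45: 2 child(ren)
  node 42: 1 child(ren)
  node 38: 0 child(ren)
  node 49: 0 child(ren)
Matching nodes: [31, 1, 28, 12, 42]
Count of nodes with exactly one child: 5


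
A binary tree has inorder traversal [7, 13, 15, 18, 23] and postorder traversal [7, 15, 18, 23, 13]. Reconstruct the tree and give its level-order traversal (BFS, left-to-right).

Inorder:   [7, 13, 15, 18, 23]
Postorder: [7, 15, 18, 23, 13]
Algorithm: postorder visits root last, so walk postorder right-to-left;
each value is the root of the current inorder slice — split it at that
value, recurse on the right subtree first, then the left.
Recursive splits:
  root=13; inorder splits into left=[7], right=[15, 18, 23]
  root=23; inorder splits into left=[15, 18], right=[]
  root=18; inorder splits into left=[15], right=[]
  root=15; inorder splits into left=[], right=[]
  root=7; inorder splits into left=[], right=[]
Reconstructed level-order: [13, 7, 23, 18, 15]


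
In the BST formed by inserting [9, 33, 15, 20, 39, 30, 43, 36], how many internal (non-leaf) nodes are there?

Tree built from: [9, 33, 15, 20, 39, 30, 43, 36]
Tree (level-order array): [9, None, 33, 15, 39, None, 20, 36, 43, None, 30]
Rule: An internal node has at least one child.
Per-node child counts:
  node 9: 1 child(ren)
  node 33: 2 child(ren)
  node 15: 1 child(ren)
  node 20: 1 child(ren)
  node 30: 0 child(ren)
  node 39: 2 child(ren)
  node 36: 0 child(ren)
  node 43: 0 child(ren)
Matching nodes: [9, 33, 15, 20, 39]
Count of internal (non-leaf) nodes: 5


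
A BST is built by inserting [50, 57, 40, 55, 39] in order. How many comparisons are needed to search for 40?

Search path for 40: 50 -> 40
Found: True
Comparisons: 2


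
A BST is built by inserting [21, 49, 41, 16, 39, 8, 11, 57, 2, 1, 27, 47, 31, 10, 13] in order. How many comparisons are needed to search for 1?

Search path for 1: 21 -> 16 -> 8 -> 2 -> 1
Found: True
Comparisons: 5


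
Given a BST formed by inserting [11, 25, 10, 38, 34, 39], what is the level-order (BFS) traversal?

Tree insertion order: [11, 25, 10, 38, 34, 39]
Tree (level-order array): [11, 10, 25, None, None, None, 38, 34, 39]
BFS from the root, enqueuing left then right child of each popped node:
  queue [11] -> pop 11, enqueue [10, 25], visited so far: [11]
  queue [10, 25] -> pop 10, enqueue [none], visited so far: [11, 10]
  queue [25] -> pop 25, enqueue [38], visited so far: [11, 10, 25]
  queue [38] -> pop 38, enqueue [34, 39], visited so far: [11, 10, 25, 38]
  queue [34, 39] -> pop 34, enqueue [none], visited so far: [11, 10, 25, 38, 34]
  queue [39] -> pop 39, enqueue [none], visited so far: [11, 10, 25, 38, 34, 39]
Result: [11, 10, 25, 38, 34, 39]


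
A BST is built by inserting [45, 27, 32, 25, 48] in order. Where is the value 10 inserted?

Starting tree (level order): [45, 27, 48, 25, 32]
Insertion path: 45 -> 27 -> 25
Result: insert 10 as left child of 25
Final tree (level order): [45, 27, 48, 25, 32, None, None, 10]


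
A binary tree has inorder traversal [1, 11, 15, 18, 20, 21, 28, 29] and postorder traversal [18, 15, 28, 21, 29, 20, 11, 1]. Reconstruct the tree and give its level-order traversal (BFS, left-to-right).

Inorder:   [1, 11, 15, 18, 20, 21, 28, 29]
Postorder: [18, 15, 28, 21, 29, 20, 11, 1]
Algorithm: postorder visits root last, so walk postorder right-to-left;
each value is the root of the current inorder slice — split it at that
value, recurse on the right subtree first, then the left.
Recursive splits:
  root=1; inorder splits into left=[], right=[11, 15, 18, 20, 21, 28, 29]
  root=11; inorder splits into left=[], right=[15, 18, 20, 21, 28, 29]
  root=20; inorder splits into left=[15, 18], right=[21, 28, 29]
  root=29; inorder splits into left=[21, 28], right=[]
  root=21; inorder splits into left=[], right=[28]
  root=28; inorder splits into left=[], right=[]
  root=15; inorder splits into left=[], right=[18]
  root=18; inorder splits into left=[], right=[]
Reconstructed level-order: [1, 11, 20, 15, 29, 18, 21, 28]


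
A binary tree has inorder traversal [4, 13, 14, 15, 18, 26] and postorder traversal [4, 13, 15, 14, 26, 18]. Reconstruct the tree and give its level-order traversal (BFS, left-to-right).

Inorder:   [4, 13, 14, 15, 18, 26]
Postorder: [4, 13, 15, 14, 26, 18]
Algorithm: postorder visits root last, so walk postorder right-to-left;
each value is the root of the current inorder slice — split it at that
value, recurse on the right subtree first, then the left.
Recursive splits:
  root=18; inorder splits into left=[4, 13, 14, 15], right=[26]
  root=26; inorder splits into left=[], right=[]
  root=14; inorder splits into left=[4, 13], right=[15]
  root=15; inorder splits into left=[], right=[]
  root=13; inorder splits into left=[4], right=[]
  root=4; inorder splits into left=[], right=[]
Reconstructed level-order: [18, 14, 26, 13, 15, 4]


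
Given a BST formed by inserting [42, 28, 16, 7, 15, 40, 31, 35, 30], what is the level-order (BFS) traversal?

Tree insertion order: [42, 28, 16, 7, 15, 40, 31, 35, 30]
Tree (level-order array): [42, 28, None, 16, 40, 7, None, 31, None, None, 15, 30, 35]
BFS from the root, enqueuing left then right child of each popped node:
  queue [42] -> pop 42, enqueue [28], visited so far: [42]
  queue [28] -> pop 28, enqueue [16, 40], visited so far: [42, 28]
  queue [16, 40] -> pop 16, enqueue [7], visited so far: [42, 28, 16]
  queue [40, 7] -> pop 40, enqueue [31], visited so far: [42, 28, 16, 40]
  queue [7, 31] -> pop 7, enqueue [15], visited so far: [42, 28, 16, 40, 7]
  queue [31, 15] -> pop 31, enqueue [30, 35], visited so far: [42, 28, 16, 40, 7, 31]
  queue [15, 30, 35] -> pop 15, enqueue [none], visited so far: [42, 28, 16, 40, 7, 31, 15]
  queue [30, 35] -> pop 30, enqueue [none], visited so far: [42, 28, 16, 40, 7, 31, 15, 30]
  queue [35] -> pop 35, enqueue [none], visited so far: [42, 28, 16, 40, 7, 31, 15, 30, 35]
Result: [42, 28, 16, 40, 7, 31, 15, 30, 35]


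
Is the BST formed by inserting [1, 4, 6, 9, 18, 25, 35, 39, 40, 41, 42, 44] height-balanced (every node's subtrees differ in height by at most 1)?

Tree (level-order array): [1, None, 4, None, 6, None, 9, None, 18, None, 25, None, 35, None, 39, None, 40, None, 41, None, 42, None, 44]
Definition: a tree is height-balanced if, at every node, |h(left) - h(right)| <= 1 (empty subtree has height -1).
Bottom-up per-node check:
  node 44: h_left=-1, h_right=-1, diff=0 [OK], height=0
  node 42: h_left=-1, h_right=0, diff=1 [OK], height=1
  node 41: h_left=-1, h_right=1, diff=2 [FAIL (|-1-1|=2 > 1)], height=2
  node 40: h_left=-1, h_right=2, diff=3 [FAIL (|-1-2|=3 > 1)], height=3
  node 39: h_left=-1, h_right=3, diff=4 [FAIL (|-1-3|=4 > 1)], height=4
  node 35: h_left=-1, h_right=4, diff=5 [FAIL (|-1-4|=5 > 1)], height=5
  node 25: h_left=-1, h_right=5, diff=6 [FAIL (|-1-5|=6 > 1)], height=6
  node 18: h_left=-1, h_right=6, diff=7 [FAIL (|-1-6|=7 > 1)], height=7
  node 9: h_left=-1, h_right=7, diff=8 [FAIL (|-1-7|=8 > 1)], height=8
  node 6: h_left=-1, h_right=8, diff=9 [FAIL (|-1-8|=9 > 1)], height=9
  node 4: h_left=-1, h_right=9, diff=10 [FAIL (|-1-9|=10 > 1)], height=10
  node 1: h_left=-1, h_right=10, diff=11 [FAIL (|-1-10|=11 > 1)], height=11
Node 41 violates the condition: |-1 - 1| = 2 > 1.
Result: Not balanced


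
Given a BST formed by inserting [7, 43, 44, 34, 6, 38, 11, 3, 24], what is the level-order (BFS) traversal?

Tree insertion order: [7, 43, 44, 34, 6, 38, 11, 3, 24]
Tree (level-order array): [7, 6, 43, 3, None, 34, 44, None, None, 11, 38, None, None, None, 24]
BFS from the root, enqueuing left then right child of each popped node:
  queue [7] -> pop 7, enqueue [6, 43], visited so far: [7]
  queue [6, 43] -> pop 6, enqueue [3], visited so far: [7, 6]
  queue [43, 3] -> pop 43, enqueue [34, 44], visited so far: [7, 6, 43]
  queue [3, 34, 44] -> pop 3, enqueue [none], visited so far: [7, 6, 43, 3]
  queue [34, 44] -> pop 34, enqueue [11, 38], visited so far: [7, 6, 43, 3, 34]
  queue [44, 11, 38] -> pop 44, enqueue [none], visited so far: [7, 6, 43, 3, 34, 44]
  queue [11, 38] -> pop 11, enqueue [24], visited so far: [7, 6, 43, 3, 34, 44, 11]
  queue [38, 24] -> pop 38, enqueue [none], visited so far: [7, 6, 43, 3, 34, 44, 11, 38]
  queue [24] -> pop 24, enqueue [none], visited so far: [7, 6, 43, 3, 34, 44, 11, 38, 24]
Result: [7, 6, 43, 3, 34, 44, 11, 38, 24]


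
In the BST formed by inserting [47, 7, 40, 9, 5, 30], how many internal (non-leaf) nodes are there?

Tree built from: [47, 7, 40, 9, 5, 30]
Tree (level-order array): [47, 7, None, 5, 40, None, None, 9, None, None, 30]
Rule: An internal node has at least one child.
Per-node child counts:
  node 47: 1 child(ren)
  node 7: 2 child(ren)
  node 5: 0 child(ren)
  node 40: 1 child(ren)
  node 9: 1 child(ren)
  node 30: 0 child(ren)
Matching nodes: [47, 7, 40, 9]
Count of internal (non-leaf) nodes: 4


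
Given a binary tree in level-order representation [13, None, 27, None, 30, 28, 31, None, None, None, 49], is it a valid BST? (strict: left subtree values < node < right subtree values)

Level-order array: [13, None, 27, None, 30, 28, 31, None, None, None, 49]
Validate using subtree bounds (lo, hi): at each node, require lo < value < hi,
then recurse left with hi=value and right with lo=value.
Preorder trace (stopping at first violation):
  at node 13 with bounds (-inf, +inf): OK
  at node 27 with bounds (13, +inf): OK
  at node 30 with bounds (27, +inf): OK
  at node 28 with bounds (27, 30): OK
  at node 31 with bounds (30, +inf): OK
  at node 49 with bounds (31, +inf): OK
No violation found at any node.
Result: Valid BST


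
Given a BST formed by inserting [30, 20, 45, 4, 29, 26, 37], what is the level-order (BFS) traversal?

Tree insertion order: [30, 20, 45, 4, 29, 26, 37]
Tree (level-order array): [30, 20, 45, 4, 29, 37, None, None, None, 26]
BFS from the root, enqueuing left then right child of each popped node:
  queue [30] -> pop 30, enqueue [20, 45], visited so far: [30]
  queue [20, 45] -> pop 20, enqueue [4, 29], visited so far: [30, 20]
  queue [45, 4, 29] -> pop 45, enqueue [37], visited so far: [30, 20, 45]
  queue [4, 29, 37] -> pop 4, enqueue [none], visited so far: [30, 20, 45, 4]
  queue [29, 37] -> pop 29, enqueue [26], visited so far: [30, 20, 45, 4, 29]
  queue [37, 26] -> pop 37, enqueue [none], visited so far: [30, 20, 45, 4, 29, 37]
  queue [26] -> pop 26, enqueue [none], visited so far: [30, 20, 45, 4, 29, 37, 26]
Result: [30, 20, 45, 4, 29, 37, 26]


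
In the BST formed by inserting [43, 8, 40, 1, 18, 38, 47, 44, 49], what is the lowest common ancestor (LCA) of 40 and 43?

Tree insertion order: [43, 8, 40, 1, 18, 38, 47, 44, 49]
Tree (level-order array): [43, 8, 47, 1, 40, 44, 49, None, None, 18, None, None, None, None, None, None, 38]
In a BST, the LCA of p=40, q=43 is the first node v on the
root-to-leaf path with p <= v <= q (go left if both < v, right if both > v).
Walk from root:
  at 43: 40 <= 43 <= 43, this is the LCA
LCA = 43


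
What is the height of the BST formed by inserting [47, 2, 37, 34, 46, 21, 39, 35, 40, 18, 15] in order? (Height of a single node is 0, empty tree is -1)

Insertion order: [47, 2, 37, 34, 46, 21, 39, 35, 40, 18, 15]
Tree (level-order array): [47, 2, None, None, 37, 34, 46, 21, 35, 39, None, 18, None, None, None, None, 40, 15]
Compute height bottom-up (empty subtree = -1):
  height(15) = 1 + max(-1, -1) = 0
  height(18) = 1 + max(0, -1) = 1
  height(21) = 1 + max(1, -1) = 2
  height(35) = 1 + max(-1, -1) = 0
  height(34) = 1 + max(2, 0) = 3
  height(40) = 1 + max(-1, -1) = 0
  height(39) = 1 + max(-1, 0) = 1
  height(46) = 1 + max(1, -1) = 2
  height(37) = 1 + max(3, 2) = 4
  height(2) = 1 + max(-1, 4) = 5
  height(47) = 1 + max(5, -1) = 6
Height = 6


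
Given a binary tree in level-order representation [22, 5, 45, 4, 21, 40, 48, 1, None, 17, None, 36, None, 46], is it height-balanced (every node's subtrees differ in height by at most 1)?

Tree (level-order array): [22, 5, 45, 4, 21, 40, 48, 1, None, 17, None, 36, None, 46]
Definition: a tree is height-balanced if, at every node, |h(left) - h(right)| <= 1 (empty subtree has height -1).
Bottom-up per-node check:
  node 1: h_left=-1, h_right=-1, diff=0 [OK], height=0
  node 4: h_left=0, h_right=-1, diff=1 [OK], height=1
  node 17: h_left=-1, h_right=-1, diff=0 [OK], height=0
  node 21: h_left=0, h_right=-1, diff=1 [OK], height=1
  node 5: h_left=1, h_right=1, diff=0 [OK], height=2
  node 36: h_left=-1, h_right=-1, diff=0 [OK], height=0
  node 40: h_left=0, h_right=-1, diff=1 [OK], height=1
  node 46: h_left=-1, h_right=-1, diff=0 [OK], height=0
  node 48: h_left=0, h_right=-1, diff=1 [OK], height=1
  node 45: h_left=1, h_right=1, diff=0 [OK], height=2
  node 22: h_left=2, h_right=2, diff=0 [OK], height=3
All nodes satisfy the balance condition.
Result: Balanced


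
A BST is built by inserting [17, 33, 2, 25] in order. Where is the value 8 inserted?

Starting tree (level order): [17, 2, 33, None, None, 25]
Insertion path: 17 -> 2
Result: insert 8 as right child of 2
Final tree (level order): [17, 2, 33, None, 8, 25]


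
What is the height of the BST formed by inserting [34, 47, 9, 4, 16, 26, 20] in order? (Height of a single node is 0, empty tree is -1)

Insertion order: [34, 47, 9, 4, 16, 26, 20]
Tree (level-order array): [34, 9, 47, 4, 16, None, None, None, None, None, 26, 20]
Compute height bottom-up (empty subtree = -1):
  height(4) = 1 + max(-1, -1) = 0
  height(20) = 1 + max(-1, -1) = 0
  height(26) = 1 + max(0, -1) = 1
  height(16) = 1 + max(-1, 1) = 2
  height(9) = 1 + max(0, 2) = 3
  height(47) = 1 + max(-1, -1) = 0
  height(34) = 1 + max(3, 0) = 4
Height = 4


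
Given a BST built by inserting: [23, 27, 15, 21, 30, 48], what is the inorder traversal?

Tree insertion order: [23, 27, 15, 21, 30, 48]
Tree (level-order array): [23, 15, 27, None, 21, None, 30, None, None, None, 48]
Inorder traversal: [15, 21, 23, 27, 30, 48]


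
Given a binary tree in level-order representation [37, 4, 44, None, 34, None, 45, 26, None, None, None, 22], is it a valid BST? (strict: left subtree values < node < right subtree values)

Level-order array: [37, 4, 44, None, 34, None, 45, 26, None, None, None, 22]
Validate using subtree bounds (lo, hi): at each node, require lo < value < hi,
then recurse left with hi=value and right with lo=value.
Preorder trace (stopping at first violation):
  at node 37 with bounds (-inf, +inf): OK
  at node 4 with bounds (-inf, 37): OK
  at node 34 with bounds (4, 37): OK
  at node 26 with bounds (4, 34): OK
  at node 22 with bounds (4, 26): OK
  at node 44 with bounds (37, +inf): OK
  at node 45 with bounds (44, +inf): OK
No violation found at any node.
Result: Valid BST


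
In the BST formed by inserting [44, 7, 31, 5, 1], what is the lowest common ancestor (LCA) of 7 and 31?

Tree insertion order: [44, 7, 31, 5, 1]
Tree (level-order array): [44, 7, None, 5, 31, 1]
In a BST, the LCA of p=7, q=31 is the first node v on the
root-to-leaf path with p <= v <= q (go left if both < v, right if both > v).
Walk from root:
  at 44: both 7 and 31 < 44, go left
  at 7: 7 <= 7 <= 31, this is the LCA
LCA = 7


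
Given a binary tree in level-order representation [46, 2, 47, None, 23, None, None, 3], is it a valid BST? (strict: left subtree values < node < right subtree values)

Level-order array: [46, 2, 47, None, 23, None, None, 3]
Validate using subtree bounds (lo, hi): at each node, require lo < value < hi,
then recurse left with hi=value and right with lo=value.
Preorder trace (stopping at first violation):
  at node 46 with bounds (-inf, +inf): OK
  at node 2 with bounds (-inf, 46): OK
  at node 23 with bounds (2, 46): OK
  at node 3 with bounds (2, 23): OK
  at node 47 with bounds (46, +inf): OK
No violation found at any node.
Result: Valid BST


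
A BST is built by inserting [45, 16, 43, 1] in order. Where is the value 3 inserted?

Starting tree (level order): [45, 16, None, 1, 43]
Insertion path: 45 -> 16 -> 1
Result: insert 3 as right child of 1
Final tree (level order): [45, 16, None, 1, 43, None, 3]


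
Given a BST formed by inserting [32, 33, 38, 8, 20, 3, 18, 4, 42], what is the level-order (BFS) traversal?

Tree insertion order: [32, 33, 38, 8, 20, 3, 18, 4, 42]
Tree (level-order array): [32, 8, 33, 3, 20, None, 38, None, 4, 18, None, None, 42]
BFS from the root, enqueuing left then right child of each popped node:
  queue [32] -> pop 32, enqueue [8, 33], visited so far: [32]
  queue [8, 33] -> pop 8, enqueue [3, 20], visited so far: [32, 8]
  queue [33, 3, 20] -> pop 33, enqueue [38], visited so far: [32, 8, 33]
  queue [3, 20, 38] -> pop 3, enqueue [4], visited so far: [32, 8, 33, 3]
  queue [20, 38, 4] -> pop 20, enqueue [18], visited so far: [32, 8, 33, 3, 20]
  queue [38, 4, 18] -> pop 38, enqueue [42], visited so far: [32, 8, 33, 3, 20, 38]
  queue [4, 18, 42] -> pop 4, enqueue [none], visited so far: [32, 8, 33, 3, 20, 38, 4]
  queue [18, 42] -> pop 18, enqueue [none], visited so far: [32, 8, 33, 3, 20, 38, 4, 18]
  queue [42] -> pop 42, enqueue [none], visited so far: [32, 8, 33, 3, 20, 38, 4, 18, 42]
Result: [32, 8, 33, 3, 20, 38, 4, 18, 42]


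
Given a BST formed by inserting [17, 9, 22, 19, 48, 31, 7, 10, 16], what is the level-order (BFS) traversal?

Tree insertion order: [17, 9, 22, 19, 48, 31, 7, 10, 16]
Tree (level-order array): [17, 9, 22, 7, 10, 19, 48, None, None, None, 16, None, None, 31]
BFS from the root, enqueuing left then right child of each popped node:
  queue [17] -> pop 17, enqueue [9, 22], visited so far: [17]
  queue [9, 22] -> pop 9, enqueue [7, 10], visited so far: [17, 9]
  queue [22, 7, 10] -> pop 22, enqueue [19, 48], visited so far: [17, 9, 22]
  queue [7, 10, 19, 48] -> pop 7, enqueue [none], visited so far: [17, 9, 22, 7]
  queue [10, 19, 48] -> pop 10, enqueue [16], visited so far: [17, 9, 22, 7, 10]
  queue [19, 48, 16] -> pop 19, enqueue [none], visited so far: [17, 9, 22, 7, 10, 19]
  queue [48, 16] -> pop 48, enqueue [31], visited so far: [17, 9, 22, 7, 10, 19, 48]
  queue [16, 31] -> pop 16, enqueue [none], visited so far: [17, 9, 22, 7, 10, 19, 48, 16]
  queue [31] -> pop 31, enqueue [none], visited so far: [17, 9, 22, 7, 10, 19, 48, 16, 31]
Result: [17, 9, 22, 7, 10, 19, 48, 16, 31]


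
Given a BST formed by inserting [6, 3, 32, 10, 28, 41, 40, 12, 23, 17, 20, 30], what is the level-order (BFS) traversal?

Tree insertion order: [6, 3, 32, 10, 28, 41, 40, 12, 23, 17, 20, 30]
Tree (level-order array): [6, 3, 32, None, None, 10, 41, None, 28, 40, None, 12, 30, None, None, None, 23, None, None, 17, None, None, 20]
BFS from the root, enqueuing left then right child of each popped node:
  queue [6] -> pop 6, enqueue [3, 32], visited so far: [6]
  queue [3, 32] -> pop 3, enqueue [none], visited so far: [6, 3]
  queue [32] -> pop 32, enqueue [10, 41], visited so far: [6, 3, 32]
  queue [10, 41] -> pop 10, enqueue [28], visited so far: [6, 3, 32, 10]
  queue [41, 28] -> pop 41, enqueue [40], visited so far: [6, 3, 32, 10, 41]
  queue [28, 40] -> pop 28, enqueue [12, 30], visited so far: [6, 3, 32, 10, 41, 28]
  queue [40, 12, 30] -> pop 40, enqueue [none], visited so far: [6, 3, 32, 10, 41, 28, 40]
  queue [12, 30] -> pop 12, enqueue [23], visited so far: [6, 3, 32, 10, 41, 28, 40, 12]
  queue [30, 23] -> pop 30, enqueue [none], visited so far: [6, 3, 32, 10, 41, 28, 40, 12, 30]
  queue [23] -> pop 23, enqueue [17], visited so far: [6, 3, 32, 10, 41, 28, 40, 12, 30, 23]
  queue [17] -> pop 17, enqueue [20], visited so far: [6, 3, 32, 10, 41, 28, 40, 12, 30, 23, 17]
  queue [20] -> pop 20, enqueue [none], visited so far: [6, 3, 32, 10, 41, 28, 40, 12, 30, 23, 17, 20]
Result: [6, 3, 32, 10, 41, 28, 40, 12, 30, 23, 17, 20]


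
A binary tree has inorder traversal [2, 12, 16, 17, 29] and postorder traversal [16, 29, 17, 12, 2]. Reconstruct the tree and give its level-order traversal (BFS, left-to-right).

Inorder:   [2, 12, 16, 17, 29]
Postorder: [16, 29, 17, 12, 2]
Algorithm: postorder visits root last, so walk postorder right-to-left;
each value is the root of the current inorder slice — split it at that
value, recurse on the right subtree first, then the left.
Recursive splits:
  root=2; inorder splits into left=[], right=[12, 16, 17, 29]
  root=12; inorder splits into left=[], right=[16, 17, 29]
  root=17; inorder splits into left=[16], right=[29]
  root=29; inorder splits into left=[], right=[]
  root=16; inorder splits into left=[], right=[]
Reconstructed level-order: [2, 12, 17, 16, 29]


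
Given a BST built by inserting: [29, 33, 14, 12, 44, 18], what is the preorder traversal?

Tree insertion order: [29, 33, 14, 12, 44, 18]
Tree (level-order array): [29, 14, 33, 12, 18, None, 44]
Preorder traversal: [29, 14, 12, 18, 33, 44]


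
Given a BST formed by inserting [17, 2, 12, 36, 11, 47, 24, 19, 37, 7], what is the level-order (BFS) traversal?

Tree insertion order: [17, 2, 12, 36, 11, 47, 24, 19, 37, 7]
Tree (level-order array): [17, 2, 36, None, 12, 24, 47, 11, None, 19, None, 37, None, 7]
BFS from the root, enqueuing left then right child of each popped node:
  queue [17] -> pop 17, enqueue [2, 36], visited so far: [17]
  queue [2, 36] -> pop 2, enqueue [12], visited so far: [17, 2]
  queue [36, 12] -> pop 36, enqueue [24, 47], visited so far: [17, 2, 36]
  queue [12, 24, 47] -> pop 12, enqueue [11], visited so far: [17, 2, 36, 12]
  queue [24, 47, 11] -> pop 24, enqueue [19], visited so far: [17, 2, 36, 12, 24]
  queue [47, 11, 19] -> pop 47, enqueue [37], visited so far: [17, 2, 36, 12, 24, 47]
  queue [11, 19, 37] -> pop 11, enqueue [7], visited so far: [17, 2, 36, 12, 24, 47, 11]
  queue [19, 37, 7] -> pop 19, enqueue [none], visited so far: [17, 2, 36, 12, 24, 47, 11, 19]
  queue [37, 7] -> pop 37, enqueue [none], visited so far: [17, 2, 36, 12, 24, 47, 11, 19, 37]
  queue [7] -> pop 7, enqueue [none], visited so far: [17, 2, 36, 12, 24, 47, 11, 19, 37, 7]
Result: [17, 2, 36, 12, 24, 47, 11, 19, 37, 7]


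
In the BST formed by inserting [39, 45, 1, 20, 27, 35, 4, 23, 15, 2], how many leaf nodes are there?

Tree built from: [39, 45, 1, 20, 27, 35, 4, 23, 15, 2]
Tree (level-order array): [39, 1, 45, None, 20, None, None, 4, 27, 2, 15, 23, 35]
Rule: A leaf has 0 children.
Per-node child counts:
  node 39: 2 child(ren)
  node 1: 1 child(ren)
  node 20: 2 child(ren)
  node 4: 2 child(ren)
  node 2: 0 child(ren)
  node 15: 0 child(ren)
  node 27: 2 child(ren)
  node 23: 0 child(ren)
  node 35: 0 child(ren)
  node 45: 0 child(ren)
Matching nodes: [2, 15, 23, 35, 45]
Count of leaf nodes: 5
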